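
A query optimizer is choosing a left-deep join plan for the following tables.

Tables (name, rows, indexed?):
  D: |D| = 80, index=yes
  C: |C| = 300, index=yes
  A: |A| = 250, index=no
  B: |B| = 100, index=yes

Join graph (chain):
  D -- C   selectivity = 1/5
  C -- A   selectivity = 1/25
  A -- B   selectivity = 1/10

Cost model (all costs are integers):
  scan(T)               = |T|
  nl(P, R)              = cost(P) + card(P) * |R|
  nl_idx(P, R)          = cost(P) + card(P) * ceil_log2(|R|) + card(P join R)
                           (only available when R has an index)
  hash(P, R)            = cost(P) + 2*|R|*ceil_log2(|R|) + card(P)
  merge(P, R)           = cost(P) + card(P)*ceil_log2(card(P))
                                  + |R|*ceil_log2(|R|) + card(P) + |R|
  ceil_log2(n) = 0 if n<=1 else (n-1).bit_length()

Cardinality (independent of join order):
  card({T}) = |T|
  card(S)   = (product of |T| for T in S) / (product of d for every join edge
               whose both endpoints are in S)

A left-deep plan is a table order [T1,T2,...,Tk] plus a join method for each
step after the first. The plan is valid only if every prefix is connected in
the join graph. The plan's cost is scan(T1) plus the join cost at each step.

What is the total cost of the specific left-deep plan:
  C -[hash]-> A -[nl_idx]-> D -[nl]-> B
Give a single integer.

4873600

step 1: scan C: cost=300, card=300
step 2: join A via hash
    card(P join A) = 300*250/(25) = 3000
    cost = 300 + 2*250*8 + 300 = 4600
step 3: join D via nl_idx
    card(P join D) = 3000*80/(5) = 48000
    cost = 4600 + 3000*7 + 48000 = 73600
step 4: join B via nl
    card(P join B) = 48000*100/(10) = 480000
    cost = 73600 + 48000*100 = 4873600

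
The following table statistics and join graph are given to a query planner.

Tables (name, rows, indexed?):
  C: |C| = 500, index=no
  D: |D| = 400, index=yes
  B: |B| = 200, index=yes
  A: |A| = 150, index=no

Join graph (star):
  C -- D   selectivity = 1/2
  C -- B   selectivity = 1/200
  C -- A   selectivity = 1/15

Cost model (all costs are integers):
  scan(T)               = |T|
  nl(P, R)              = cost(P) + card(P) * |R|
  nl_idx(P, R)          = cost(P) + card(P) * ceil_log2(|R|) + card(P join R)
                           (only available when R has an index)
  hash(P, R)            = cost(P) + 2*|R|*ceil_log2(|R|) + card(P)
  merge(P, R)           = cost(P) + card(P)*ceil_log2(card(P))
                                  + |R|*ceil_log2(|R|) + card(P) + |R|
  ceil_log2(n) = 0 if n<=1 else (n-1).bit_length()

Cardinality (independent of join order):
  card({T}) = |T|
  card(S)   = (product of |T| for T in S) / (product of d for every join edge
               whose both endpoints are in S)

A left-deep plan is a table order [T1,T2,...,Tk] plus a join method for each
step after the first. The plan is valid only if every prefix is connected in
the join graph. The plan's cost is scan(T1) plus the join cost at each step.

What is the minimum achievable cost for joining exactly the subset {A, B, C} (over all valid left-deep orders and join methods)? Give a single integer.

7100

Selinger DP over subsets of {A,B,C}:
  {C}: scan cost=500, card=500
  {B}: scan cost=200, card=200
  {A}: scan cost=150, card=150
  {BC}: card=500; try (B,hash)→4200, (B,nl_idx)→5000, (C,merge)→7000, (B,merge)→7300, (C,hash)→9400, (C,nl)→100200 …(+1); best=4200 via (B,hash)
  {AC}: card=5000; try (A,hash)→3400, (C,merge)→6500, (A,merge)→6850, (C,hash)→9300, (C,nl)→75150, (A,nl)→75500; best=3400 via (A,hash)
  {ABC}: card=5000; try (A,hash)→7100, (A,merge)→10550, (B,hash)→11600, (B,nl_idx)→48400, (B,merge)→75200, (A,nl)→79200 …(+1); best=7100 via (A,hash)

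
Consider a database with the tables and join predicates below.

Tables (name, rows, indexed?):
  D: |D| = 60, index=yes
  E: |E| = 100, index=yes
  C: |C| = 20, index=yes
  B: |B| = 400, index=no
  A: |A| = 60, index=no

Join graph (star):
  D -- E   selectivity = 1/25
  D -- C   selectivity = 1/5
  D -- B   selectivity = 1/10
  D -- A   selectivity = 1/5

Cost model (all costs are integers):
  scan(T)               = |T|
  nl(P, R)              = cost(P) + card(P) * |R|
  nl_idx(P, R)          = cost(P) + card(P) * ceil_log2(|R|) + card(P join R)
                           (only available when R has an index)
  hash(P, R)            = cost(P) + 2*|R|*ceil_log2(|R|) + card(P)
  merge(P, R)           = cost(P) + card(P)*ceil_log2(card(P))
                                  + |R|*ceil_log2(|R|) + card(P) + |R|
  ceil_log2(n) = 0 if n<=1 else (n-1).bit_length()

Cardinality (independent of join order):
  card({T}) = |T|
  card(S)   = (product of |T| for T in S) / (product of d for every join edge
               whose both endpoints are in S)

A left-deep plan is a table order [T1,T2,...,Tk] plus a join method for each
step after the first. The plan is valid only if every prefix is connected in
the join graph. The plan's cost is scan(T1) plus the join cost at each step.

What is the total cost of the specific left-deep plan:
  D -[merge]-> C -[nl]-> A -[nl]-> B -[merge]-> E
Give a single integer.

step 1: scan D: cost=60, card=60
step 2: join C via merge
    card(P join C) = 60*20/(5) = 240
    cost = 60 + 60*6 + 20*5 + 60 + 20 = 600
step 3: join A via nl
    card(P join A) = 240*60/(5) = 2880
    cost = 600 + 240*60 = 15000
step 4: join B via nl
    card(P join B) = 2880*400/(10) = 115200
    cost = 15000 + 2880*400 = 1167000
step 5: join E via merge
    card(P join E) = 115200*100/(25) = 460800
    cost = 1167000 + 115200*17 + 100*7 + 115200 + 100 = 3241400

3241400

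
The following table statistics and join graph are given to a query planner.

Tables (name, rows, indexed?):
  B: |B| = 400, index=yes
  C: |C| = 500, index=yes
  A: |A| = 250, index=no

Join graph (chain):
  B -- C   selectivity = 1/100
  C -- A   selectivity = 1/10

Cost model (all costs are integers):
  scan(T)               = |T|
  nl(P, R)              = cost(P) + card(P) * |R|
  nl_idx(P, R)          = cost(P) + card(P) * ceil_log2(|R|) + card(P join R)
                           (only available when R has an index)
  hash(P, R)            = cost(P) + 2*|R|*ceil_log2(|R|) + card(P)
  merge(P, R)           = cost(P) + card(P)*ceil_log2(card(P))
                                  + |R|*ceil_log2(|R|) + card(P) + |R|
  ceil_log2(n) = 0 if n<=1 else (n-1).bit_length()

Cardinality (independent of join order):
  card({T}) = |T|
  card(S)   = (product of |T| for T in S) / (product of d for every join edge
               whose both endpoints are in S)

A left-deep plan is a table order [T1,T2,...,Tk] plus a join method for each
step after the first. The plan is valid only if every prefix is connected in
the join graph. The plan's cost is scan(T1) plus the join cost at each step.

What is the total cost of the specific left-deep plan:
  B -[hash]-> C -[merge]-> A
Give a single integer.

step 1: scan B: cost=400, card=400
step 2: join C via hash
    card(P join C) = 400*500/(100) = 2000
    cost = 400 + 2*500*9 + 400 = 9800
step 3: join A via merge
    card(P join A) = 2000*250/(10) = 50000
    cost = 9800 + 2000*11 + 250*8 + 2000 + 250 = 36050

36050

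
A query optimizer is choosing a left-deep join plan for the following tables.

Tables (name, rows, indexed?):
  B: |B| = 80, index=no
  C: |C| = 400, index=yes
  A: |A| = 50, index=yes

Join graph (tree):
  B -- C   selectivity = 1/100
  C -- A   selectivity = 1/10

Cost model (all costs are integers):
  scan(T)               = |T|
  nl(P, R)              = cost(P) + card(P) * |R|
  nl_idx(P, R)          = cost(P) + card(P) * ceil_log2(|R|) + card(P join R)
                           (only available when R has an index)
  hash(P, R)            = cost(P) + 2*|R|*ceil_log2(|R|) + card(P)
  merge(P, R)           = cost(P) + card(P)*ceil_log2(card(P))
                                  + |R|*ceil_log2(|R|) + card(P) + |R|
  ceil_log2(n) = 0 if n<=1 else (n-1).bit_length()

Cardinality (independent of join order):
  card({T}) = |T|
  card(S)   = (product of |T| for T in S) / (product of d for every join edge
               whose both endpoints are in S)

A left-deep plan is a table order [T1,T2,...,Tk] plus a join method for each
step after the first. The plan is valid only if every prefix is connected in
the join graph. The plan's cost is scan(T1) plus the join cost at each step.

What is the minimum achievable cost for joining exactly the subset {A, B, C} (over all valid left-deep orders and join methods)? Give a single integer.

Selinger DP over subsets of {A,B,C}:
  {B}: scan cost=80, card=80
  {C}: scan cost=400, card=400
  {A}: scan cost=50, card=50
  {BC}: card=320; try (C,nl_idx)→1120, (B,hash)→1920, (C,merge)→4720, (B,merge)→5040, (C,hash)→7360, (C,nl)→32080 …(+1); best=1120 via (C,nl_idx)
  {AC}: card=2000; try (A,hash)→1400, (C,nl_idx)→2500, (C,merge)→4400, (A,merge)→4750, (A,nl_idx)→4800, (C,hash)→7300 …(+2); best=1400 via (A,hash)
  {ABC}: card=1600; try (A,hash)→2040, (B,hash)→4520, (A,nl_idx)→4640, (A,merge)→4670, (A,nl)→17120, (B,merge)→26040 …(+1); best=2040 via (A,hash)

2040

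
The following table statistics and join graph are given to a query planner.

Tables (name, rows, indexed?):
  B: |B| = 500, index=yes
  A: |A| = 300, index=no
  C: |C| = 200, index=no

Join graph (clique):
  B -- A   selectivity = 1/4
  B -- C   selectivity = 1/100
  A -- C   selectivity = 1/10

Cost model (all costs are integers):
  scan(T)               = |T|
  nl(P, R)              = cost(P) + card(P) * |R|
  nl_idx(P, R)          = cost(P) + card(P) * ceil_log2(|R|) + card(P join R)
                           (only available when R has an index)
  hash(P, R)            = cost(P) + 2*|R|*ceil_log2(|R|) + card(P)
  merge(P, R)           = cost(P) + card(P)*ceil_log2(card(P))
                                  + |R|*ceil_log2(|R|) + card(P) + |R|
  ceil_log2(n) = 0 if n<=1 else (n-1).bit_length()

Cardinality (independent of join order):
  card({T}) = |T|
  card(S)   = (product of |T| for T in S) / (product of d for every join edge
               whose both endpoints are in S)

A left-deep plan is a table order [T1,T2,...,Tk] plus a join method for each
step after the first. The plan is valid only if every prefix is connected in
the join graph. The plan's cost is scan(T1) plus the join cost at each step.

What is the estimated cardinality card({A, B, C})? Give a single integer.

7500

Tables in S: A(300), B(500), C(200)
Edges inside S: B-A(d=4), B-C(d=100), A-C(d=10)
numerator = 300 * 500 * 200 = 30000000
denominator = 4 * 100 * 10 = 4000
card(S) = 30000000 / 4000 = 7500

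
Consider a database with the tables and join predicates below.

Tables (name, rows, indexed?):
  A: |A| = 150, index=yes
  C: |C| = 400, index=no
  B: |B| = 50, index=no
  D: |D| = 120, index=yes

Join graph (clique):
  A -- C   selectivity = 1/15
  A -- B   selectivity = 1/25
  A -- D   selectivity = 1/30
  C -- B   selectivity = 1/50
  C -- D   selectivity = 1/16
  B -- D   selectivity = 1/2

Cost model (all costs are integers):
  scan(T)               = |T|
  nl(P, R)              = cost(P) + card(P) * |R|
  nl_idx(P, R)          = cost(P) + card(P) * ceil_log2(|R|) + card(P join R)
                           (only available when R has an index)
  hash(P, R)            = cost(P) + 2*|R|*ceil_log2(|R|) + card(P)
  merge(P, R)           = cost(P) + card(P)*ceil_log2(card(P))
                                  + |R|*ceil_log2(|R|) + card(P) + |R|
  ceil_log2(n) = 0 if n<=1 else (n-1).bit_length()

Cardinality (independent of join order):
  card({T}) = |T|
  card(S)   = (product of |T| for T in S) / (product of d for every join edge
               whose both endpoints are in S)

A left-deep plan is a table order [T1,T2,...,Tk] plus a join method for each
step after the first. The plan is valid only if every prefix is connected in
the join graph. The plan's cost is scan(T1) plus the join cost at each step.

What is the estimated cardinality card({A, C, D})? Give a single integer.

Tables in S: A(150), C(400), D(120)
Edges inside S: A-C(d=15), A-D(d=30), C-D(d=16)
numerator = 150 * 400 * 120 = 7200000
denominator = 15 * 30 * 16 = 7200
card(S) = 7200000 / 7200 = 1000

1000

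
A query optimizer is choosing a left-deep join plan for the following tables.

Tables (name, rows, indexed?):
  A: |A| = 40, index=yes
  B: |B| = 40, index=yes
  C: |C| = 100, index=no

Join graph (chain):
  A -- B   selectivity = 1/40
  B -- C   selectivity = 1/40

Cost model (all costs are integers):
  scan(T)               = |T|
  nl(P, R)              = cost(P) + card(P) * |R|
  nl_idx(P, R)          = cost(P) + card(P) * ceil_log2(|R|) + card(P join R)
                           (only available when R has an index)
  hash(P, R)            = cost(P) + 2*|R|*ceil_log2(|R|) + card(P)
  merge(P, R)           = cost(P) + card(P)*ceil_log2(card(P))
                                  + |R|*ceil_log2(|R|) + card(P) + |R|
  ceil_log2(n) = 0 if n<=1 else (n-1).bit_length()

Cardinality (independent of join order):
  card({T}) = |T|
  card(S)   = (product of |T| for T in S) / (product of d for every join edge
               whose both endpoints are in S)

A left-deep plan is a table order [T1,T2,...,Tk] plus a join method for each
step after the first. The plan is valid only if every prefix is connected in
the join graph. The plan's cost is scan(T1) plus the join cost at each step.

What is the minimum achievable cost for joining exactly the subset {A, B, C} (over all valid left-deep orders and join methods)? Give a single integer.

Selinger DP over subsets of {A,B,C}:
  {A}: scan cost=40, card=40
  {B}: scan cost=40, card=40
  {C}: scan cost=100, card=100
  {AB}: card=40; try (B,nl_idx)→320, (A,nl_idx)→320, (B,hash)→560, (A,hash)→560, (B,merge)→600, (A,merge)→600 …(+2); best=320 via (B,nl_idx)
  {BC}: card=100; try (B,hash)→680, (B,nl_idx)→800, (C,merge)→1120, (B,merge)→1180, (C,hash)→1480, (C,nl)→4040 …(+1); best=680 via (B,hash)
  {ABC}: card=100; try (A,hash)→1260, (A,nl_idx)→1380, (C,merge)→1400, (C,hash)→1760, (A,merge)→1760, (C,nl)→4320 …(+1); best=1260 via (A,hash)

1260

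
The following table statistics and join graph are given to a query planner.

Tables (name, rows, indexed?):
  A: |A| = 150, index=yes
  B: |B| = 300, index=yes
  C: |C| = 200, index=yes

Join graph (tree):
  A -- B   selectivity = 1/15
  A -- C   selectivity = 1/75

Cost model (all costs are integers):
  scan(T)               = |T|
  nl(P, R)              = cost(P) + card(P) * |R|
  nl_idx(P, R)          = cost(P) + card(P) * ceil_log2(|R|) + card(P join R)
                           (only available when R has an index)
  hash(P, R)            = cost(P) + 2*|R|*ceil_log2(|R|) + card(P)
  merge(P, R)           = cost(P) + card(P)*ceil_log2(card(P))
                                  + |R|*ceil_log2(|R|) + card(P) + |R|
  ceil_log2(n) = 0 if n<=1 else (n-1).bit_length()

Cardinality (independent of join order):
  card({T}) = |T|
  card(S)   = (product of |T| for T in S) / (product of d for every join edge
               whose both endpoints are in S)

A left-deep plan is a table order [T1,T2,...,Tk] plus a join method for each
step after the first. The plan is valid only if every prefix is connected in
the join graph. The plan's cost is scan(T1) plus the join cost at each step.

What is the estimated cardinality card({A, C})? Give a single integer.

Tables in S: A(150), C(200)
Edges inside S: A-C(d=75)
numerator = 150 * 200 = 30000
denominator = 75 = 75
card(S) = 30000 / 75 = 400

400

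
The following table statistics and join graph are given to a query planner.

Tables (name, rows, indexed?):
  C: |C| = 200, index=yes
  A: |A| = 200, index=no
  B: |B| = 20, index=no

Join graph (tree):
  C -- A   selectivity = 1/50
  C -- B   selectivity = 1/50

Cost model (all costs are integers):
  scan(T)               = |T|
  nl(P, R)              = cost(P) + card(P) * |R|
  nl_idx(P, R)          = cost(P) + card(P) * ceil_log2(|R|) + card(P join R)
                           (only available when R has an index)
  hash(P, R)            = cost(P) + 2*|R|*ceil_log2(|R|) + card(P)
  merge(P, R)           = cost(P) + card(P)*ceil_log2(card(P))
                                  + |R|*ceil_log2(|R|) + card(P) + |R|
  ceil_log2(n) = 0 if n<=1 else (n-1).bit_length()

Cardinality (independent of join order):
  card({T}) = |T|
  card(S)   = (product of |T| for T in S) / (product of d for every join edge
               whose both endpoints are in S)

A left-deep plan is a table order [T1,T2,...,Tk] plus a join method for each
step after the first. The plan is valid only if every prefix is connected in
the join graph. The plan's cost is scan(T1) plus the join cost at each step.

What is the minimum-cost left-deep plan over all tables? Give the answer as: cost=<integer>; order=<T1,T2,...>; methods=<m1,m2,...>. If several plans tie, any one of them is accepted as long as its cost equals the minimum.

cost=2700; order=B,C,A; methods=nl_idx,merge

Selinger DP (subsets sized 1..n):
  {C}: scan cost=200, card=200
  {A}: scan cost=200, card=200
  {B}: scan cost=20, card=20
  {AC}: card=800; try (C,nl_idx)→2600, (C,hash)→3600, (A,hash)→3600, (C,merge)→3800, (A,merge)→3800, (C,nl)→40200 …(+1); best=2600 via (C,nl_idx)
  {BC}: card=80; try (C,nl_idx)→260, (B,hash)→600, (C,merge)→1940, (B,merge)→2120, (C,hash)→3240, (C,nl)→4020 …(+1); best=260 via (C,nl_idx)
  {ABC}: card=320; try (A,merge)→2700, (A,hash)→3540, (B,hash)→3600, (B,merge)→11520, (A,nl)→16260, (B,nl)→18600; best=2700 via (A,merge)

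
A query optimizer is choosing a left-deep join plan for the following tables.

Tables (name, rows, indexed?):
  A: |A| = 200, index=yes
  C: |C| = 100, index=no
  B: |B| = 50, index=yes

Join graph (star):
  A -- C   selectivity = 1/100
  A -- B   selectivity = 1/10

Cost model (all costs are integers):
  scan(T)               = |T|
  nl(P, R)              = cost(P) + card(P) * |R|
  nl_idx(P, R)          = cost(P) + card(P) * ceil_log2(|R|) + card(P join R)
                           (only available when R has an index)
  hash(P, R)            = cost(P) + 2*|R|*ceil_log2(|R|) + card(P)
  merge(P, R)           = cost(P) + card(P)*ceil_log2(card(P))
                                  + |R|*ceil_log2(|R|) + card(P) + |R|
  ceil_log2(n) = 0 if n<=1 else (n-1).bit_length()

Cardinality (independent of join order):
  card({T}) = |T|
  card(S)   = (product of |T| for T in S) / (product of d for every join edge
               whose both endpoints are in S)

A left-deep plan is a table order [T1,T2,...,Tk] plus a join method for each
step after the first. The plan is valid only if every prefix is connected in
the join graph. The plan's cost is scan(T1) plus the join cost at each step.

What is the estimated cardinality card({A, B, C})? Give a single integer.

Tables in S: A(200), B(50), C(100)
Edges inside S: A-C(d=100), A-B(d=10)
numerator = 200 * 50 * 100 = 1000000
denominator = 100 * 10 = 1000
card(S) = 1000000 / 1000 = 1000

1000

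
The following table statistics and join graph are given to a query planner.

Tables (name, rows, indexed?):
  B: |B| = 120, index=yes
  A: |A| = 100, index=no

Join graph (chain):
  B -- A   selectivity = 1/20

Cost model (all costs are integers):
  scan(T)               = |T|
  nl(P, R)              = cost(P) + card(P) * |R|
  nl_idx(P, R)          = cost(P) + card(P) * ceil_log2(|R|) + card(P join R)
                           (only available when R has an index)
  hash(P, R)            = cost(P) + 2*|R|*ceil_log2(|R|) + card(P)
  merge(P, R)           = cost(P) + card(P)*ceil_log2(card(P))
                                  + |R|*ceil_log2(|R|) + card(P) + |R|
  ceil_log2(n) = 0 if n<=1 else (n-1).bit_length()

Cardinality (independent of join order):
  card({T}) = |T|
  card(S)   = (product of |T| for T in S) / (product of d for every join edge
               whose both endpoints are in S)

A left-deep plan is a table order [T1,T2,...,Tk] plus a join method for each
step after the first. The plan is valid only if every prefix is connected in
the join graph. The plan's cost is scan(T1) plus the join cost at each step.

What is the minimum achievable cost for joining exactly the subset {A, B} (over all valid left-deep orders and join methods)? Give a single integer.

1400

Selinger DP over subsets of {A,B}:
  {B}: scan cost=120, card=120
  {A}: scan cost=100, card=100
  {AB}: card=600; try (B,nl_idx)→1400, (A,hash)→1640, (B,merge)→1860, (B,hash)→1880, (A,merge)→1880, (B,nl)→12100 …(+1); best=1400 via (B,nl_idx)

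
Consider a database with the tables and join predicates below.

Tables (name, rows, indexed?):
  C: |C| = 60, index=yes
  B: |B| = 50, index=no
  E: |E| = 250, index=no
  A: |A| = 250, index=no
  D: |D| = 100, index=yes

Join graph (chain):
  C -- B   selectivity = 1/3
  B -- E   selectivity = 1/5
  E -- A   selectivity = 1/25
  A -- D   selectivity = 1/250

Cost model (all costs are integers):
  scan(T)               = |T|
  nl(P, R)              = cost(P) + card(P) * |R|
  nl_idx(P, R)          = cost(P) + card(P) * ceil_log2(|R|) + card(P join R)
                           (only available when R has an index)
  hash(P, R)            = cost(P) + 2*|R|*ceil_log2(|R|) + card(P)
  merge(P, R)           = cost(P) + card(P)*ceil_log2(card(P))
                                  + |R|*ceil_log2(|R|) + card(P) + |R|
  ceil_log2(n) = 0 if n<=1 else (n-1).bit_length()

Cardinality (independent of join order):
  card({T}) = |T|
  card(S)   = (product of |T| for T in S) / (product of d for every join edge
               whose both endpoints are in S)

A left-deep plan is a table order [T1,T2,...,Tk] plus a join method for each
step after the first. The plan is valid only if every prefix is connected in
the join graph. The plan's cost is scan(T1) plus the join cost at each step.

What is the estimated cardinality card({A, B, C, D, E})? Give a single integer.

200000

Tables in S: A(250), B(50), C(60), D(100), E(250)
Edges inside S: C-B(d=3), B-E(d=5), E-A(d=25), A-D(d=250)
numerator = 250 * 50 * 60 * 100 * 250 = 18750000000
denominator = 3 * 5 * 25 * 250 = 93750
card(S) = 18750000000 / 93750 = 200000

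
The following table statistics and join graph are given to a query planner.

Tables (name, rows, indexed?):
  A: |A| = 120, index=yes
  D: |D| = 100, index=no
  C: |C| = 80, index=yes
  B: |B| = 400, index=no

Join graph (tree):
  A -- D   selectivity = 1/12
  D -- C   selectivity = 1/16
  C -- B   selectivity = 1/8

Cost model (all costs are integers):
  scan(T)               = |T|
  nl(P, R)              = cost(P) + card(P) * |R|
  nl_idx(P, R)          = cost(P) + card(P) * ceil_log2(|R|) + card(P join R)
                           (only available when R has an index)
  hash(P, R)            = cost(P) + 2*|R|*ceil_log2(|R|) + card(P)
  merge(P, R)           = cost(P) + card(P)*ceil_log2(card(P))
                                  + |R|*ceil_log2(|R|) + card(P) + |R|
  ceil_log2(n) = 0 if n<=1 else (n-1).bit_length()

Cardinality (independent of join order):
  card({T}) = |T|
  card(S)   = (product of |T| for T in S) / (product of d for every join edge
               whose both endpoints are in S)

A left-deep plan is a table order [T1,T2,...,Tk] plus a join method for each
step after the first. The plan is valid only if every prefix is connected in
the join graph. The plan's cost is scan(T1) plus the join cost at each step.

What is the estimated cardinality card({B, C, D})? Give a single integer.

Tables in S: B(400), C(80), D(100)
Edges inside S: D-C(d=16), C-B(d=8)
numerator = 400 * 80 * 100 = 3200000
denominator = 16 * 8 = 128
card(S) = 3200000 / 128 = 25000

25000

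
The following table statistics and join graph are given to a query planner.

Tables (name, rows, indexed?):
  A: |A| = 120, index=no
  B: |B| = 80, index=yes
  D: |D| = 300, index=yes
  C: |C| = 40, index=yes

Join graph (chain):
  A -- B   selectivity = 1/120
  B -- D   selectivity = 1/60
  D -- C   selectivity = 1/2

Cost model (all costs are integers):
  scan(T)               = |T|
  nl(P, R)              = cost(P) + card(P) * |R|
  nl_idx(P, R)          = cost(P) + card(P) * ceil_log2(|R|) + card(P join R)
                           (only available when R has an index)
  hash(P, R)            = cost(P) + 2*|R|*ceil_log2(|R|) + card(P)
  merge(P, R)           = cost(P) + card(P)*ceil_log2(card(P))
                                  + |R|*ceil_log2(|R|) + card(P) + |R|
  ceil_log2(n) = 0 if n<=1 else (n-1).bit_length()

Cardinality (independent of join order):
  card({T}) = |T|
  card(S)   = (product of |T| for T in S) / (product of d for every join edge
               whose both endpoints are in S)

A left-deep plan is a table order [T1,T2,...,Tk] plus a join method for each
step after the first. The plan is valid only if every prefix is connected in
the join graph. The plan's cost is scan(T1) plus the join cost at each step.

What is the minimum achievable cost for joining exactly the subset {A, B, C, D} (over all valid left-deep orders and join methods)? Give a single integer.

Selinger DP over subsets of {A,B,C,D}:
  {A}: scan cost=120, card=120
  {B}: scan cost=80, card=80
  {D}: scan cost=300, card=300
  {C}: scan cost=40, card=40
  {AB}: card=80; try (B,nl_idx)→1040, (B,hash)→1360, (A,merge)→1680, (B,merge)→1720, (A,hash)→1840, (A,nl)→9680 …(+1); best=1040 via (B,nl_idx)
  {BD}: card=400; try (D,nl_idx)→1200, (B,hash)→1720, (B,nl_idx)→2800, (D,merge)→3720, (B,merge)→3940, (D,hash)→5560 …(+2); best=1200 via (D,nl_idx)
  {CD}: card=6000; try (C,hash)→1080, (D,merge)→3320, (C,merge)→3580, (D,hash)→5480, (D,nl_idx)→6400, (C,nl_idx)→8100 …(+2); best=1080 via (C,hash)
  {ABD}: card=400; try (D,nl_idx)→2160, (A,hash)→3280, (D,merge)→4680, (A,merge)→6160, (D,hash)→6520, (D,nl)→25040 …(+1); best=2160 via (D,nl_idx)
  {BCD}: card=8000; try (C,hash)→2080, (C,merge)→5480, (B,hash)→8200, (C,nl_idx)→11600, (C,nl)→17200, (B,nl_idx)→51080 …(+2); best=2080 via (C,hash)
  {ABCD}: card=8000; try (C,hash)→3040, (C,merge)→6440, (A,hash)→11760, (C,nl_idx)→12560, (C,nl)→18160, (A,merge)→115040 …(+1); best=3040 via (C,hash)

3040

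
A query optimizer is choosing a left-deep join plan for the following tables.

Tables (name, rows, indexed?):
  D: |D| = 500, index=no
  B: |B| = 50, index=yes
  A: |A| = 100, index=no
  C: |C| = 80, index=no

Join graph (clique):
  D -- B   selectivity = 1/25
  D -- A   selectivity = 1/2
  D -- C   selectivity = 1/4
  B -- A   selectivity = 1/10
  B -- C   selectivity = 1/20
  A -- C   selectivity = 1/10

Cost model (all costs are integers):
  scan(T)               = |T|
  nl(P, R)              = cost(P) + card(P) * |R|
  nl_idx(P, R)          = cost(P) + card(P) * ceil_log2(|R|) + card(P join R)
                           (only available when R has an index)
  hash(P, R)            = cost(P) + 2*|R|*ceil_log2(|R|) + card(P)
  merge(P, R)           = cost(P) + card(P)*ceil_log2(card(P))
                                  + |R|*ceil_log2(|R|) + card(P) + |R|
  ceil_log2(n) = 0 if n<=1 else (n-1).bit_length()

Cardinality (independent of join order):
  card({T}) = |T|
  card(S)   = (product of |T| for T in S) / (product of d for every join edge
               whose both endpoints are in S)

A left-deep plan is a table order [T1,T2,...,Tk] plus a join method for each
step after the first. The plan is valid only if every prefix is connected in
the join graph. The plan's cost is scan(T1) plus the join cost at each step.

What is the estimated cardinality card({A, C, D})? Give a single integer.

50000

Tables in S: A(100), C(80), D(500)
Edges inside S: D-A(d=2), D-C(d=4), A-C(d=10)
numerator = 100 * 80 * 500 = 4000000
denominator = 2 * 4 * 10 = 80
card(S) = 4000000 / 80 = 50000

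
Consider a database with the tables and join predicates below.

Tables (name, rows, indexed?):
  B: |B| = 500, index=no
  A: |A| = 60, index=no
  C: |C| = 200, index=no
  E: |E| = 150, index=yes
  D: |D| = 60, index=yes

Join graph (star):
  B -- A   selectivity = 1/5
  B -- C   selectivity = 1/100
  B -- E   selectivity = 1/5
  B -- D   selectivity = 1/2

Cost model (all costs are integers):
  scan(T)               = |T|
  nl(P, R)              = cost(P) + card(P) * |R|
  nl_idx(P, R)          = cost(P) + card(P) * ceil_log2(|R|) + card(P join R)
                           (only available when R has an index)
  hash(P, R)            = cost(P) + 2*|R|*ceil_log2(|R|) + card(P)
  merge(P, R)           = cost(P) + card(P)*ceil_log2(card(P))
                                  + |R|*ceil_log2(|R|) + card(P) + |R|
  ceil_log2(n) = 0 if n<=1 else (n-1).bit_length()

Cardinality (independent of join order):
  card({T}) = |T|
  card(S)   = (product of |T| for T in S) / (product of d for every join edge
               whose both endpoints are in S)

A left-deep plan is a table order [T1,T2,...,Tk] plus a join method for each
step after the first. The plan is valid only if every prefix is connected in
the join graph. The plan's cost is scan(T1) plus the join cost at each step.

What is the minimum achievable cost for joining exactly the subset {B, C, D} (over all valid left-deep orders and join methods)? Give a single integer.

5920

Selinger DP over subsets of {B,C,D}:
  {B}: scan cost=500, card=500
  {C}: scan cost=200, card=200
  {D}: scan cost=60, card=60
  {BC}: card=1000; try (C,hash)→4200, (B,merge)→7000, (C,merge)→7300, (B,hash)→9400, (B,nl)→100200, (C,nl)→100500; best=4200 via (C,hash)
  {BD}: card=15000; try (D,hash)→1720, (B,merge)→5480, (D,merge)→5920, (B,hash)→9120, (D,nl_idx)→18500, (B,nl)→30060 …(+1); best=1720 via (D,hash)
  {BCD}: card=30000; try (D,hash)→5920, (D,merge)→15620, (C,hash)→19920, (D,nl_idx)→40200, (D,nl)→64200, (C,merge)→228520 …(+1); best=5920 via (D,hash)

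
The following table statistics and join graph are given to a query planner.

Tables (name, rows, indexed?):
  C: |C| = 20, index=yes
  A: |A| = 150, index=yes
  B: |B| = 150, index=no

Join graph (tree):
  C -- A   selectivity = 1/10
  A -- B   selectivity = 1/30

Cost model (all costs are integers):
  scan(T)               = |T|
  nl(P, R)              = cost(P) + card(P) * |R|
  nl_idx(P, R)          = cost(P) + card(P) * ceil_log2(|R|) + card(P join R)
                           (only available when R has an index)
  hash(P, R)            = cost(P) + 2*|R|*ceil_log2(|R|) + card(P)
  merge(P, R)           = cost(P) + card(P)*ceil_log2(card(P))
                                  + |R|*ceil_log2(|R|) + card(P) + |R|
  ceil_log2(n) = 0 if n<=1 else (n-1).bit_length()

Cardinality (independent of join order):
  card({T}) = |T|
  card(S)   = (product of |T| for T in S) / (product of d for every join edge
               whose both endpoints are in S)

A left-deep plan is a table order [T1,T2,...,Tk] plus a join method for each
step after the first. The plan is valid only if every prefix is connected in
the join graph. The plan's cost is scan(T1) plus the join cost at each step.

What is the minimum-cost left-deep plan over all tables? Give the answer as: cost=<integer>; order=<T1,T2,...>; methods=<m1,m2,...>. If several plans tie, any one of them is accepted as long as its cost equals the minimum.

cost=3050; order=B,A,C; methods=nl_idx,hash

Selinger DP (subsets sized 1..n):
  {C}: scan cost=20, card=20
  {A}: scan cost=150, card=150
  {B}: scan cost=150, card=150
  {AC}: card=300; try (A,nl_idx)→480, (C,hash)→500, (C,nl_idx)→1200, (A,merge)→1490, (C,merge)→1620, (A,hash)→2440 …(+2); best=480 via (A,nl_idx)
  {AB}: card=750; try (A,nl_idx)→2100, (B,hash)→2700, (A,hash)→2700, (B,merge)→2850, (A,merge)→2850, (B,nl)→22650 …(+1); best=2100 via (A,nl_idx)
  {ABC}: card=1500; try (C,hash)→3050, (B,hash)→3180, (B,merge)→4830, (C,nl_idx)→7350, (C,merge)→10470, (C,nl)→17100 …(+1); best=3050 via (C,hash)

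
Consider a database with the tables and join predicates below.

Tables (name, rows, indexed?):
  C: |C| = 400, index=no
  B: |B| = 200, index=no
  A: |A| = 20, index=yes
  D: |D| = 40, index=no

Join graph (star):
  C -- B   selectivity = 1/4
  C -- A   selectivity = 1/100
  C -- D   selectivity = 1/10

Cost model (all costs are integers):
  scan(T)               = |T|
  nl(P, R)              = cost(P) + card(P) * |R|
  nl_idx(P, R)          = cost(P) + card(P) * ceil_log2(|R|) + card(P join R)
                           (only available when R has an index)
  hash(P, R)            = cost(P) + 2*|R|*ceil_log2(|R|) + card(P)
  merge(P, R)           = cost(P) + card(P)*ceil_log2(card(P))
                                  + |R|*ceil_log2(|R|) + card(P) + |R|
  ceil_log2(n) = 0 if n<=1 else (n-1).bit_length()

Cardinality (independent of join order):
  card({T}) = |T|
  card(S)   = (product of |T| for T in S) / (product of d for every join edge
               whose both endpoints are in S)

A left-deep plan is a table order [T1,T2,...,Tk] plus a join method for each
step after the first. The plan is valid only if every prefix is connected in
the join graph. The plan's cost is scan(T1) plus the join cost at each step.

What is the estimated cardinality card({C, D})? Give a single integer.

1600

Tables in S: C(400), D(40)
Edges inside S: C-D(d=10)
numerator = 400 * 40 = 16000
denominator = 10 = 10
card(S) = 16000 / 10 = 1600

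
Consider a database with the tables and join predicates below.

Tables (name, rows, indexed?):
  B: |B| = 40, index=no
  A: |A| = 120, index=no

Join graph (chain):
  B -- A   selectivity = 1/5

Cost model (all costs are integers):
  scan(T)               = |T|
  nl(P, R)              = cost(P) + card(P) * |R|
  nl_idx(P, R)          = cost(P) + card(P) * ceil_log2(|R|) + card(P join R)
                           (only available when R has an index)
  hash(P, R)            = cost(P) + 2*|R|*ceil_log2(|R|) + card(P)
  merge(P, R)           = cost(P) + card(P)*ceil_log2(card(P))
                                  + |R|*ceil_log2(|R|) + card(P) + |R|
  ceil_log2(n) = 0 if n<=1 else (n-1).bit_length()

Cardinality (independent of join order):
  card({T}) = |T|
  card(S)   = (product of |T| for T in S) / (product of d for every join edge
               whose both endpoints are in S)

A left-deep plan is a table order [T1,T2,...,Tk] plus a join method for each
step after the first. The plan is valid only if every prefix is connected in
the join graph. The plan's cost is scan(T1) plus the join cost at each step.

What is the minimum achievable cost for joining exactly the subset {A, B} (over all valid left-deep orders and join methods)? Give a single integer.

Selinger DP over subsets of {A,B}:
  {B}: scan cost=40, card=40
  {A}: scan cost=120, card=120
  {AB}: card=960; try (B,hash)→720, (A,merge)→1280, (B,merge)→1360, (A,hash)→1760, (A,nl)→4840, (B,nl)→4920; best=720 via (B,hash)

720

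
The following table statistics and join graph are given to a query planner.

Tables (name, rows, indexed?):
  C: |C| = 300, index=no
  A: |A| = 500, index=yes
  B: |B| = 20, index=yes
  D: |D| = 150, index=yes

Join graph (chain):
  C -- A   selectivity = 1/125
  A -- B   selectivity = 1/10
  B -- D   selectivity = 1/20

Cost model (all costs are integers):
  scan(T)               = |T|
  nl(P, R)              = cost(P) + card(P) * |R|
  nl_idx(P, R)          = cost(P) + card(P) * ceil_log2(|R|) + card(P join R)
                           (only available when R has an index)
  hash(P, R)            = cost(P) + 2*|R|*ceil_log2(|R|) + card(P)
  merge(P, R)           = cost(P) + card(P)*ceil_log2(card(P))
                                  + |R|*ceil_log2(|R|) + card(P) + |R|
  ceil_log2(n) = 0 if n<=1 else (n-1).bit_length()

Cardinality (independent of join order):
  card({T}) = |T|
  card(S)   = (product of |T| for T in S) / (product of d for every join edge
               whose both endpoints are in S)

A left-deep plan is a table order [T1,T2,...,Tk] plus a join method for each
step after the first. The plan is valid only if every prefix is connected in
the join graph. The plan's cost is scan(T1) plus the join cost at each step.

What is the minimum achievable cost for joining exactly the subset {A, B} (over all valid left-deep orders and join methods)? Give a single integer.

1200

Selinger DP over subsets of {A,B}:
  {A}: scan cost=500, card=500
  {B}: scan cost=20, card=20
  {AB}: card=1000; try (B,hash)→1200, (A,nl_idx)→1200, (B,nl_idx)→4000, (A,merge)→5140, (B,merge)→5620, (A,hash)→9040 …(+2); best=1200 via (B,hash)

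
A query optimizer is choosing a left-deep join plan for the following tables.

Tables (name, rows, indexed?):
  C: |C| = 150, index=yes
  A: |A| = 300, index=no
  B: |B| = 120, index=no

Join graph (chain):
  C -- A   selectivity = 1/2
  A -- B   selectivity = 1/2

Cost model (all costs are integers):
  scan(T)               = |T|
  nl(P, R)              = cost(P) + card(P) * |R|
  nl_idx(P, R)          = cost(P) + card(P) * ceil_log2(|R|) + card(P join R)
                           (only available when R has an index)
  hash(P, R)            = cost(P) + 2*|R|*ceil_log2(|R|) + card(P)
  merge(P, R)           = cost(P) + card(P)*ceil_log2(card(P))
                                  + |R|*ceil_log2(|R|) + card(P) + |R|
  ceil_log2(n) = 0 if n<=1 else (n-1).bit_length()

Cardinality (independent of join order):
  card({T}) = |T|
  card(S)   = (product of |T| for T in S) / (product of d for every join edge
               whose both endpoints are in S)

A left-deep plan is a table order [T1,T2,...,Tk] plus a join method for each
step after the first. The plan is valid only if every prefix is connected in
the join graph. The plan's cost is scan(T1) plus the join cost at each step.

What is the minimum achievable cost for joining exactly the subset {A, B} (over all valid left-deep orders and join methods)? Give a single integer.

Selinger DP over subsets of {A,B}:
  {A}: scan cost=300, card=300
  {B}: scan cost=120, card=120
  {AB}: card=18000; try (B,hash)→2280, (A,merge)→4080, (B,merge)→4260, (A,hash)→5640, (A,nl)→36120, (B,nl)→36300; best=2280 via (B,hash)

2280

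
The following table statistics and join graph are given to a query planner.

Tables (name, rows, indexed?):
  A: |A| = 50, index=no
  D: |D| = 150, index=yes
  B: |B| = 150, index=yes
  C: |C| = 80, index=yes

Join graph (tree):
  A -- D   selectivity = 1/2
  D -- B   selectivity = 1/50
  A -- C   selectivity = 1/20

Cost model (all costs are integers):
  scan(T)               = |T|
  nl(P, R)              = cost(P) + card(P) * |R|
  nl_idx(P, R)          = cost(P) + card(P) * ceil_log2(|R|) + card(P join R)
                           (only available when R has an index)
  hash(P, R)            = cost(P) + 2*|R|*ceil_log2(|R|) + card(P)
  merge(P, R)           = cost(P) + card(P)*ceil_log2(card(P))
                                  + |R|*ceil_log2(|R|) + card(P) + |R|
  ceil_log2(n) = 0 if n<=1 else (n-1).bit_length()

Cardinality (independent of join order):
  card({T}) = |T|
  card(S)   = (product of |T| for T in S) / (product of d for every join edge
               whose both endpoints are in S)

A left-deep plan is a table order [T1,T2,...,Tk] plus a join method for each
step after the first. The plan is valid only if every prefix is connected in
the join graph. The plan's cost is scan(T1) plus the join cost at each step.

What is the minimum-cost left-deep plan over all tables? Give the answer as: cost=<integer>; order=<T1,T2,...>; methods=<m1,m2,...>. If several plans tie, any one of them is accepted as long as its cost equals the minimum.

Selinger DP (subsets sized 1..n):
  {A}: scan cost=50, card=50
  {D}: scan cost=150, card=150
  {B}: scan cost=150, card=150
  {C}: scan cost=80, card=80
  {AD}: card=3750; try (A,hash)→900, (D,merge)→1750, (A,merge)→1850, (D,hash)→2500, (D,nl_idx)→4200, (D,nl)→7550 …(+1); best=900 via (A,hash)
  {AC}: card=200; try (C,nl_idx)→600, (A,hash)→760, (C,merge)→1040, (A,merge)→1070, (C,hash)→1220, (C,nl)→4050 …(+1); best=600 via (C,nl_idx)
  {BD}: card=450; try (D,nl_idx)→1800, (B,nl_idx)→1800, (D,hash)→2700, (B,hash)→2700, (D,merge)→2850, (B,merge)→2850 …(+2); best=1800 via (D,nl_idx)
  {ABD}: card=11250; try (A,hash)→2850, (A,merge)→6650, (B,hash)→7050, (A,nl)→24300, (B,nl_idx)→42150, (B,merge)→51000 …(+1); best=2850 via (A,hash)
  {ACD}: card=15000; try (D,hash)→3200, (D,merge)→3750, (C,hash)→5770, (D,nl_idx)→17200, (D,nl)→30600, (C,nl_idx)→42150 …(+2); best=3200 via (D,hash)
  {ABCD}: card=45000; try (C,hash)→15220, (B,hash)→20600, (C,nl_idx)→126600, (B,nl_idx)→168200, (C,merge)→172240, (B,merge)→229550 …(+2); best=15220 via (C,hash)

cost=15220; order=B,D,A,C; methods=nl_idx,hash,hash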